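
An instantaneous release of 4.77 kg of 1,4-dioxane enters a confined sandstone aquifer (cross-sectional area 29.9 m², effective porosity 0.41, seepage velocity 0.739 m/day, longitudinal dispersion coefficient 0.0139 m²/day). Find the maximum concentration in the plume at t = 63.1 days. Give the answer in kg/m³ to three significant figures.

0.117 kg/m³

The peak of an instantaneous 1D plume sits at x = vt; there the Gaussian factor is 1 and C_max = M/(n_e·A·√(4πDt)), where n_e·A is the pore area the mass is dissolved in.
√(4πDt) = √(4π × 0.0139 × 63.1) = 3.320 m, so C_max = 4.77/(0.41 × 29.9 × 3.320) = 0.117 kg/m³.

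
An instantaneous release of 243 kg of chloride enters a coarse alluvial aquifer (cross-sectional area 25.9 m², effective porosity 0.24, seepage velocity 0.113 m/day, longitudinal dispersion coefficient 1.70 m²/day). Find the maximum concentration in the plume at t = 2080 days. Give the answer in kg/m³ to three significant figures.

0.185 kg/m³

The peak of an instantaneous 1D plume sits at x = vt; there the Gaussian factor is 1 and C_max = M/(n_e·A·√(4πDt)), where n_e·A is the pore area the mass is dissolved in.
√(4πDt) = √(4π × 1.70 × 2080) = 210.8 m, so C_max = 243/(0.24 × 25.9 × 210.8) = 0.185 kg/m³.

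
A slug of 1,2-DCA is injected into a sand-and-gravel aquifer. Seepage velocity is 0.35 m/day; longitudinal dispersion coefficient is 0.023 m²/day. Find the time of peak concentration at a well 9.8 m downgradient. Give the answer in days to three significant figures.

For the 1D instantaneous-source solution, setting ∂C/∂t = 0 at fixed x gives v²t² + 2Dt − x² = 0, so t = (√(D² + v²x²) − D)/v².
√(D² + v²x²) = √(0.023² + 0.35² × 9.8²) = 3.430; v² = 0.1225.
t = (3.430 − 0.023)/0.1225 = 27.8 days (vs. the pure-advection estimate x/v = 28.0 d).

27.8 days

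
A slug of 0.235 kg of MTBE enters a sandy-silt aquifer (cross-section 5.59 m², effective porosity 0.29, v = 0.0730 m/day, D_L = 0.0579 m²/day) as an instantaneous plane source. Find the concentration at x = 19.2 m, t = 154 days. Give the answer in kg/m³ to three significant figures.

0.00232 kg/m³

For an instantaneous plane source, C(x,t) = M/(n_e·A·√(4πDt)) · exp(−(x−vt)²/(4Dt)), with n_e·A the pore (flow) area.
Plume center vt = 0.0730 × 154 = 11.242 m, so the well at 19.2 m is 7.958 m downgradient of the peak.
√(4πDt) = 10.59 m, giving peak height M/(n_e·A·√(4πDt)) = 0.235/(0.29 × 5.59 × 10.59) = 0.01369 kg/m³.
(x−vt)²/(4Dt) = (7.958)²/(4 × 0.0579 × 154) = 1.776; exp(−1.776) = 0.1693.
C = 0.01369 × 0.1693 = 0.00232 kg/m³.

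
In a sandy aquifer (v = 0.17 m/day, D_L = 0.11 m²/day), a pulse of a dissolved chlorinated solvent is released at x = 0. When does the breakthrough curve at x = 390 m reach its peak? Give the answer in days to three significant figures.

For the 1D instantaneous-source solution, setting ∂C/∂t = 0 at fixed x gives v²t² + 2Dt − x² = 0, so t = (√(D² + v²x²) − D)/v².
√(D² + v²x²) = √(0.11² + 0.17² × 390²) = 66.30; v² = 0.0289.
t = (66.30 − 0.11)/0.0289 = 2290 days (vs. the pure-advection estimate x/v = 2290 d).

2290 days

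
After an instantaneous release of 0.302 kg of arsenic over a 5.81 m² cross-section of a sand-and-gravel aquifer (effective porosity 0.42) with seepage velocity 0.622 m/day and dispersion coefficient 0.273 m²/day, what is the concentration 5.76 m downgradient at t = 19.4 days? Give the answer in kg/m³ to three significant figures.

For an instantaneous plane source, C(x,t) = M/(n_e·A·√(4πDt)) · exp(−(x−vt)²/(4Dt)), with n_e·A the pore (flow) area.
Plume center vt = 0.622 × 19.4 = 12.0668 m, so the well at 5.76 m is 6.3068 m upgradient of the peak.
√(4πDt) = 8.158 m, giving peak height M/(n_e·A·√(4πDt)) = 0.302/(0.42 × 5.81 × 8.158) = 0.01517 kg/m³.
(x−vt)²/(4Dt) = (-6.3068)²/(4 × 0.273 × 19.4) = 1.878; exp(−1.878) = 0.1529.
C = 0.01517 × 0.1529 = 0.00232 kg/m³.

0.00232 kg/m³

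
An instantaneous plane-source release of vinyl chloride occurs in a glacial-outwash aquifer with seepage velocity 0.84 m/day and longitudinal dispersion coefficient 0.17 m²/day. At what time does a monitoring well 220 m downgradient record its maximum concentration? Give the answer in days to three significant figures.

For the 1D instantaneous-source solution, setting ∂C/∂t = 0 at fixed x gives v²t² + 2Dt − x² = 0, so t = (√(D² + v²x²) − D)/v².
√(D² + v²x²) = √(0.17² + 0.84² × 220²) = 184.8; v² = 0.7056.
t = (184.8 − 0.17)/0.7056 = 262 days (vs. the pure-advection estimate x/v = 262 d).

262 days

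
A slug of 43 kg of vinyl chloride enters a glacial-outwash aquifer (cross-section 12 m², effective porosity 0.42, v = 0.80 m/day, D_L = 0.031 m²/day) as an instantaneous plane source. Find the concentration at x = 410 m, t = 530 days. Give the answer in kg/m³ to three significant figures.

0.0301 kg/m³

For an instantaneous plane source, C(x,t) = M/(n_e·A·√(4πDt)) · exp(−(x−vt)²/(4Dt)), with n_e·A the pore (flow) area.
Plume center vt = 0.80 × 530 = 424 m, so the well at 410 m is 14 m upgradient of the peak.
√(4πDt) = 14.37 m, giving peak height M/(n_e·A·√(4πDt)) = 43/(0.42 × 12 × 14.37) = 0.5937 kg/m³.
(x−vt)²/(4Dt) = (-14)²/(4 × 0.031 × 530) = 2.982; exp(−2.982) = 0.05069.
C = 0.5937 × 0.05069 = 0.0301 kg/m³.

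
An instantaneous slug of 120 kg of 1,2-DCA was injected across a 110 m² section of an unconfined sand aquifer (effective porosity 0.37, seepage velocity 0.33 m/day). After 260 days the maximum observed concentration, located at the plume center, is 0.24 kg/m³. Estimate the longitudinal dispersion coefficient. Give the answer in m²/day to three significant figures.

At the plume center C_max = M/(n_e·A·√(4πDt)), so D = M²/(4πt·(n_e·A·C_max)²).
n_e·A·C_max = 0.37 × 110 × 0.24 = 9.768 kg/m.
D = 120²/(4π × 260 × 9.768²) = 0.0462 m²/day.

0.0462 m²/day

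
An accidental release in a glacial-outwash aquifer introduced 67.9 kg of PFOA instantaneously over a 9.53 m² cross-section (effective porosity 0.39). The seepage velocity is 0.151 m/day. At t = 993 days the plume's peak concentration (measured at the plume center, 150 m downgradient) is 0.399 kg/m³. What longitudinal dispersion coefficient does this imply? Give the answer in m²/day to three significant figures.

0.168 m²/day

At the plume center C_max = M/(n_e·A·√(4πDt)), so D = M²/(4πt·(n_e·A·C_max)²).
n_e·A·C_max = 0.39 × 9.53 × 0.399 = 1.483 kg/m.
D = 67.9²/(4π × 993 × 1.483²) = 0.168 m²/day.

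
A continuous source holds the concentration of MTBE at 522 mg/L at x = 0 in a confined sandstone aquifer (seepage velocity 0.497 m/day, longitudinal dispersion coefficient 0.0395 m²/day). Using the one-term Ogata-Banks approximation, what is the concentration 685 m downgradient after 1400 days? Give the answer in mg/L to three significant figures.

For a continuous step input, C/C₀ ≈ ½·erfc((x−vt)/(2√(Dt))).
vt = 0.497 × 1400 = 695.8 m and 2√(Dt) = 2√(0.0395 × 1400) = 14.87 m.
Argument (x−vt)/(2√(Dt)) = (685 − 695.8)/14.87 = -0.7263; ½·erfc(-0.7263) = 0.8478.
C = 522 × 0.8478 = 443 mg/L.

443 mg/L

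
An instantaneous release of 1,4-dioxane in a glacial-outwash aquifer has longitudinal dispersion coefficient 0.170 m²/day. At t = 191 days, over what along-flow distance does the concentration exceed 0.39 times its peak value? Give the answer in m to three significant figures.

The plume is Gaussian with σ = √(2Dt) = √(2 × 0.170 × 191) = 8.059 m.
C/C_peak = exp(−Δx²/(2σ²)) = 0.39 ⇒ Δx = σ·√(−2 ln 0.39) = 8.059 × 1.372 = 11.06 m.
Width = 2Δx = 22.1 m.

22.1 m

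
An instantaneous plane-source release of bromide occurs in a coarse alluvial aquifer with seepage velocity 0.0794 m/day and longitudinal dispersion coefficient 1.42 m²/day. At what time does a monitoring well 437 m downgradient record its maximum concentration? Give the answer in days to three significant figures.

For the 1D instantaneous-source solution, setting ∂C/∂t = 0 at fixed x gives v²t² + 2Dt − x² = 0, so t = (√(D² + v²x²) − D)/v².
√(D² + v²x²) = √(1.42² + 0.0794² × 437²) = 34.73; v² = 0.00630436.
t = (34.73 − 1.42)/0.00630436 = 5280 days (vs. the pure-advection estimate x/v = 5500 d).

5280 days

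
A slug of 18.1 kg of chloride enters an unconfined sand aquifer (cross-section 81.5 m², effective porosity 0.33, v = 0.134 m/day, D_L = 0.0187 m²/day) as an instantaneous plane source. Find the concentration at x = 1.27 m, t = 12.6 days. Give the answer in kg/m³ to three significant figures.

For an instantaneous plane source, C(x,t) = M/(n_e·A·√(4πDt)) · exp(−(x−vt)²/(4Dt)), with n_e·A the pore (flow) area.
Plume center vt = 0.134 × 12.6 = 1.6884 m, so the well at 1.27 m is 0.4184 m upgradient of the peak.
√(4πDt) = 1.721 m, giving peak height M/(n_e·A·√(4πDt)) = 18.1/(0.33 × 81.5 × 1.721) = 0.3910 kg/m³.
(x−vt)²/(4Dt) = (-0.4184)²/(4 × 0.0187 × 12.6) = 0.1857; exp(−0.1857) = 0.8305.
C = 0.3910 × 0.8305 = 0.325 kg/m³.

0.325 kg/m³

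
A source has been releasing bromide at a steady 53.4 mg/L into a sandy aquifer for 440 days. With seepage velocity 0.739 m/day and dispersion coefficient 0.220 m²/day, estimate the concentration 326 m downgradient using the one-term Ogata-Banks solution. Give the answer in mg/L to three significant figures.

For a continuous step input, C/C₀ ≈ ½·erfc((x−vt)/(2√(Dt))).
vt = 0.739 × 440 = 325.16 m and 2√(Dt) = 2√(0.220 × 440) = 19.68 m.
Argument (x−vt)/(2√(Dt)) = (326 − 325.16)/19.68 = 0.04268; ½·erfc(0.04268) = 0.4759.
C = 53.4 × 0.4759 = 25.4 mg/L.

25.4 mg/L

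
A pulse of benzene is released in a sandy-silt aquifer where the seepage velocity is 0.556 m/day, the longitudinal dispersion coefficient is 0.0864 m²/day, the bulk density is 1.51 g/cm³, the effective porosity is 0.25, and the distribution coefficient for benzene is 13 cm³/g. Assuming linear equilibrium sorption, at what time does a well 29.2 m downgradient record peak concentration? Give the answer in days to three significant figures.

4150 days

Retardation factor R = 1 + ρ_b·K_d/n = 1 + 1.51 × 13/0.25 = 79.52.
Sorption retards both mechanisms: v_R = v/R = 0.006992 m/day, D_R = D/R = 0.001087 m²/day.
Peak time from v_R²t² + 2D_R t − x² = 0: t = (√(D_R² + v_R²x²) − D_R)/v_R².
√(D_R² + v_R²x²) = √(0.001087² + 0.006992² × 29.2²) = 0.2042; v_R² = 4.889e-05.
t = (0.2042 − 0.001087)/4.889e-05 = 4150 days.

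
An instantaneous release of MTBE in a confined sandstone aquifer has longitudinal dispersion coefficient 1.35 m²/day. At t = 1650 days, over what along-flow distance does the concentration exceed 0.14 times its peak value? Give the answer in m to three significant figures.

The plume is Gaussian with σ = √(2Dt) = √(2 × 1.35 × 1650) = 66.75 m.
C/C_peak = exp(−Δx²/(2σ²)) = 0.14 ⇒ Δx = σ·√(−2 ln 0.14) = 66.75 × 1.983 = 132.4 m.
Width = 2Δx = 265 m.

265 m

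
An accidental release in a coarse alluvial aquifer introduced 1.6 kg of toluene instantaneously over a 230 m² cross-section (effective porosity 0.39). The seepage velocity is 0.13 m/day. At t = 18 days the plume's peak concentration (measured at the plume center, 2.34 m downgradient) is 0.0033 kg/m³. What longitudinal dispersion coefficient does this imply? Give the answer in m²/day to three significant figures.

0.129 m²/day

At the plume center C_max = M/(n_e·A·√(4πDt)), so D = M²/(4πt·(n_e·A·C_max)²).
n_e·A·C_max = 0.39 × 230 × 0.0033 = 0.2960 kg/m.
D = 1.6²/(4π × 18 × 0.2960²) = 0.129 m²/day.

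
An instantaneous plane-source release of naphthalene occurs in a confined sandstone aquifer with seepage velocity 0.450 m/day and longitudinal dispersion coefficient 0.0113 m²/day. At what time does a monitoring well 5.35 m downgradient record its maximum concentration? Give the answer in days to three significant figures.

For the 1D instantaneous-source solution, setting ∂C/∂t = 0 at fixed x gives v²t² + 2Dt − x² = 0, so t = (√(D² + v²x²) − D)/v².
√(D² + v²x²) = √(0.0113² + 0.450² × 5.35²) = 2.408; v² = 0.2025.
t = (2.408 − 0.0113)/0.2025 = 11.8 days (vs. the pure-advection estimate x/v = 11.9 d).

11.8 days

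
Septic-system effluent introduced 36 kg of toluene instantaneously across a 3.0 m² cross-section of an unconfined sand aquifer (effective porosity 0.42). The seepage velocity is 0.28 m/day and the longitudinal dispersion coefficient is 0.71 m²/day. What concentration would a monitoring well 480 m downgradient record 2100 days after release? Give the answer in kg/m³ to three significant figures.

0.0295 kg/m³

For an instantaneous plane source, C(x,t) = M/(n_e·A·√(4πDt)) · exp(−(x−vt)²/(4Dt)), with n_e·A the pore (flow) area.
Plume center vt = 0.28 × 2100 = 588 m, so the well at 480 m is 108 m upgradient of the peak.
√(4πDt) = 136.9 m, giving peak height M/(n_e·A·√(4πDt)) = 36/(0.42 × 3.0 × 136.9) = 0.2087 kg/m³.
(x−vt)²/(4Dt) = (-108)²/(4 × 0.71 × 2100) = 1.956; exp(−1.956) = 0.1414.
C = 0.2087 × 0.1414 = 0.0295 kg/m³.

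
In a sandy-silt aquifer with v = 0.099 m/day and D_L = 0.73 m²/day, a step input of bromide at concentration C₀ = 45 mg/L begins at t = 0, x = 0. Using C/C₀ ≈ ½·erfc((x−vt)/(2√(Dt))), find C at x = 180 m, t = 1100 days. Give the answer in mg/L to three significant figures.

For a continuous step input, C/C₀ ≈ ½·erfc((x−vt)/(2√(Dt))).
vt = 0.099 × 1100 = 108.9 m and 2√(Dt) = 2√(0.73 × 1100) = 56.67 m.
Argument (x−vt)/(2√(Dt)) = (180 − 108.9)/56.67 = 1.255; ½·erfc(1.255) = 0.03796.
C = 45 × 0.03796 = 1.71 mg/L.

1.71 mg/L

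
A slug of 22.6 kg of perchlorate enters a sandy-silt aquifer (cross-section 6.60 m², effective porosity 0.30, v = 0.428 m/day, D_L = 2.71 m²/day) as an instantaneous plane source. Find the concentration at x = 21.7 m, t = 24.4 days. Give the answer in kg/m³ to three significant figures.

0.245 kg/m³

For an instantaneous plane source, C(x,t) = M/(n_e·A·√(4πDt)) · exp(−(x−vt)²/(4Dt)), with n_e·A the pore (flow) area.
Plume center vt = 0.428 × 24.4 = 10.4432 m, so the well at 21.7 m is 11.2568 m downgradient of the peak.
√(4πDt) = 28.83 m, giving peak height M/(n_e·A·√(4πDt)) = 22.6/(0.30 × 6.60 × 28.83) = 0.3959 kg/m³.
(x−vt)²/(4Dt) = (11.2568)²/(4 × 2.71 × 24.4) = 0.4791; exp(−0.4791) = 0.6193.
C = 0.3959 × 0.6193 = 0.245 kg/m³.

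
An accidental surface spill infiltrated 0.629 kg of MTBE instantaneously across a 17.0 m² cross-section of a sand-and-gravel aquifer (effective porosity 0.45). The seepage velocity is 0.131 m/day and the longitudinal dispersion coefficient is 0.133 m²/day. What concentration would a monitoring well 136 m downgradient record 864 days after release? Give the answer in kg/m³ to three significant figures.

0.000697 kg/m³

For an instantaneous plane source, C(x,t) = M/(n_e·A·√(4πDt)) · exp(−(x−vt)²/(4Dt)), with n_e·A the pore (flow) area.
Plume center vt = 0.131 × 864 = 113.184 m, so the well at 136 m is 22.816 m downgradient of the peak.
√(4πDt) = 38.00 m, giving peak height M/(n_e·A·√(4πDt)) = 0.629/(0.45 × 17.0 × 38.00) = 0.002164 kg/m³.
(x−vt)²/(4Dt) = (22.816)²/(4 × 0.133 × 864) = 1.133; exp(−1.133) = 0.3221.
C = 0.002164 × 0.3221 = 0.000697 kg/m³.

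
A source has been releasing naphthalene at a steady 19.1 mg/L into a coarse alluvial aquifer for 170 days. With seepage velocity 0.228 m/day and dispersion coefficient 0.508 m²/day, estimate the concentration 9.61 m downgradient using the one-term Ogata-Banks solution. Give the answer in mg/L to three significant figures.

For a continuous step input, C/C₀ ≈ ½·erfc((x−vt)/(2√(Dt))).
vt = 0.228 × 170 = 38.76 m and 2√(Dt) = 2√(0.508 × 170) = 18.59 m.
Argument (x−vt)/(2√(Dt)) = (9.61 − 38.76)/18.59 = -1.568; ½·erfc(-1.568) = 0.9867.
C = 19.1 × 0.9867 = 18.8 mg/L.

18.8 mg/L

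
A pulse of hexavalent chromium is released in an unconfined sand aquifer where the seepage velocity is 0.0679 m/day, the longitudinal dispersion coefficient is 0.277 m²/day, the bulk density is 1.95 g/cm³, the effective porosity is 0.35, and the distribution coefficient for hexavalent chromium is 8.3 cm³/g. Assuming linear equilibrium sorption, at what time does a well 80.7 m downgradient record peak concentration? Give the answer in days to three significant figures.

53400 days

Retardation factor R = 1 + ρ_b·K_d/n = 1 + 1.95 × 8.3/0.35 = 47.24.
Sorption retards both mechanisms: v_R = v/R = 0.001437 m/day, D_R = D/R = 0.005864 m²/day.
Peak time from v_R²t² + 2D_R t − x² = 0: t = (√(D_R² + v_R²x²) − D_R)/v_R².
√(D_R² + v_R²x²) = √(0.005864² + 0.001437² × 80.7²) = 0.1161; v_R² = 2.065e-06.
t = (0.1161 − 0.005864)/2.065e-06 = 53400 days.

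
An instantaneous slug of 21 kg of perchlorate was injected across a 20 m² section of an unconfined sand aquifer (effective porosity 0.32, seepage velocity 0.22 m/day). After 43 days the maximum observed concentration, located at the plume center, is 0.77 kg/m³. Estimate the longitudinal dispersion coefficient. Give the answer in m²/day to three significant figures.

At the plume center C_max = M/(n_e·A·√(4πDt)), so D = M²/(4πt·(n_e·A·C_max)²).
n_e·A·C_max = 0.32 × 20 × 0.77 = 4.928 kg/m.
D = 21²/(4π × 43 × 4.928²) = 0.0336 m²/day.

0.0336 m²/day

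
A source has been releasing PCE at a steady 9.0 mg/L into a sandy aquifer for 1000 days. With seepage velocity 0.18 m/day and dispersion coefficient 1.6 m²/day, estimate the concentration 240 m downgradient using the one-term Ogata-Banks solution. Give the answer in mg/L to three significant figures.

For a continuous step input, C/C₀ ≈ ½·erfc((x−vt)/(2√(Dt))).
vt = 0.18 × 1000 = 180 m and 2√(Dt) = 2√(1.6 × 1000) = 80.00 m.
Argument (x−vt)/(2√(Dt)) = (240 − 180)/80.00 = 0.7500; ½·erfc(0.7500) = 0.1444.
C = 9.0 × 0.1444 = 1.30 mg/L.

1.30 mg/L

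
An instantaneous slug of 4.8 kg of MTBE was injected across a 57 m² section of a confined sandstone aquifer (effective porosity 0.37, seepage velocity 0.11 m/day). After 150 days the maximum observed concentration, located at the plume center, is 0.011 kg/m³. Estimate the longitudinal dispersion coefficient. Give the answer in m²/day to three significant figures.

At the plume center C_max = M/(n_e·A·√(4πDt)), so D = M²/(4πt·(n_e·A·C_max)²).
n_e·A·C_max = 0.37 × 57 × 0.011 = 0.2320 kg/m.
D = 4.8²/(4π × 150 × 0.2320²) = 0.227 m²/day.

0.227 m²/day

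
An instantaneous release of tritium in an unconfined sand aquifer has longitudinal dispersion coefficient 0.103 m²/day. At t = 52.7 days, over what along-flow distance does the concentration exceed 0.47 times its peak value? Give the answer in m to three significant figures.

8.10 m

The plume is Gaussian with σ = √(2Dt) = √(2 × 0.103 × 52.7) = 3.295 m.
C/C_peak = exp(−Δx²/(2σ²)) = 0.47 ⇒ Δx = σ·√(−2 ln 0.47) = 3.295 × 1.229 = 4.050 m.
Width = 2Δx = 8.10 m.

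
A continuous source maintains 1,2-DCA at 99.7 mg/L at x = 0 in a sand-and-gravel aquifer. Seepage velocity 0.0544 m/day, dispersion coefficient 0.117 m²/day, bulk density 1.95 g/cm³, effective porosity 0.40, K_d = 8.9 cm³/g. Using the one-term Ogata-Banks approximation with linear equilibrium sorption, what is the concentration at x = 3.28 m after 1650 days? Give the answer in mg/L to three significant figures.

Retardation factor R = 1 + ρ_b·K_d/n = 1 + 1.95 × 8.9/0.40 = 44.39.
Sorption retards both mechanisms: v_R = v/R = 0.001226 m/day, D_R = D/R = 0.002636 m²/day.
v_R·t = 0.001226 × 1650 = 2.0229 m; 2√(D_R t) = 4.171 m; argument = (3.28 − 2.0229)/4.171 = 0.3014.
C = C₀ × ½·erfc(0.3014) = 99.7 × 0.3350 = 33.4 mg/L.

33.4 mg/L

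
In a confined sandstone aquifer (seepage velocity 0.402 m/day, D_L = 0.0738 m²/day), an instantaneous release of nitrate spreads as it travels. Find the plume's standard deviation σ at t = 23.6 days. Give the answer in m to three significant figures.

1.87 m

Dispersive spreading gives a Gaussian with σ² = 2Dt; advection only shifts the center.
σ = √(2 × 0.0738 × 23.6) = 1.87 m.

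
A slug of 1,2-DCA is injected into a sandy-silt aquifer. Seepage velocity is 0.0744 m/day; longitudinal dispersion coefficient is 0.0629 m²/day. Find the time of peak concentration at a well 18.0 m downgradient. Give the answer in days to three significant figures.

For the 1D instantaneous-source solution, setting ∂C/∂t = 0 at fixed x gives v²t² + 2Dt − x² = 0, so t = (√(D² + v²x²) − D)/v².
√(D² + v²x²) = √(0.0629² + 0.0744² × 18.0²) = 1.341; v² = 0.00553536.
t = (1.341 − 0.0629)/0.00553536 = 231 days (vs. the pure-advection estimate x/v = 242 d).

231 days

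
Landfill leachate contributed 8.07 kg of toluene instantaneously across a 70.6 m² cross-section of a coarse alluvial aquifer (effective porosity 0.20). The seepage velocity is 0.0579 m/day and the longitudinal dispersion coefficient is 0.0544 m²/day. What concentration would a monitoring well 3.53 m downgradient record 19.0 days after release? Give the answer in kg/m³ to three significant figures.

0.0380 kg/m³

For an instantaneous plane source, C(x,t) = M/(n_e·A·√(4πDt)) · exp(−(x−vt)²/(4Dt)), with n_e·A the pore (flow) area.
Plume center vt = 0.0579 × 19.0 = 1.1001 m, so the well at 3.53 m is 2.4299 m downgradient of the peak.
√(4πDt) = 3.604 m, giving peak height M/(n_e·A·√(4πDt)) = 8.07/(0.20 × 70.6 × 3.604) = 0.1586 kg/m³.
(x−vt)²/(4Dt) = (2.4299)²/(4 × 0.0544 × 19.0) = 1.428; exp(−1.428) = 0.2398.
C = 0.1586 × 0.2398 = 0.0380 kg/m³.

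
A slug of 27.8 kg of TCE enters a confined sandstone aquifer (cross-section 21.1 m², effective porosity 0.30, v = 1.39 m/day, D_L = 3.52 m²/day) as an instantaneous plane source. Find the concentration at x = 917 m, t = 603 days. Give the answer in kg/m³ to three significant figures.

For an instantaneous plane source, C(x,t) = M/(n_e·A·√(4πDt)) · exp(−(x−vt)²/(4Dt)), with n_e·A the pore (flow) area.
Plume center vt = 1.39 × 603 = 838.17 m, so the well at 917 m is 78.83 m downgradient of the peak.
√(4πDt) = 163.3 m, giving peak height M/(n_e·A·√(4πDt)) = 27.8/(0.30 × 21.1 × 163.3) = 0.02689 kg/m³.
(x−vt)²/(4Dt) = (78.83)²/(4 × 3.52 × 603) = 0.7319; exp(−0.7319) = 0.4810.
C = 0.02689 × 0.4810 = 0.0129 kg/m³.

0.0129 kg/m³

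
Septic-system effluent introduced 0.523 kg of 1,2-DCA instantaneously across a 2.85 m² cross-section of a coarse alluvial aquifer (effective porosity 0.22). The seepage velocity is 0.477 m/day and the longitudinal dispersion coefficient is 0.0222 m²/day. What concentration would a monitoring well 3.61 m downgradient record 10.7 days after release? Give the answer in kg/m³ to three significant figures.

For an instantaneous plane source, C(x,t) = M/(n_e·A·√(4πDt)) · exp(−(x−vt)²/(4Dt)), with n_e·A the pore (flow) area.
Plume center vt = 0.477 × 10.7 = 5.1039 m, so the well at 3.61 m is 1.4939 m upgradient of the peak.
√(4πDt) = 1.728 m, giving peak height M/(n_e·A·√(4πDt)) = 0.523/(0.22 × 2.85 × 1.728) = 0.4827 kg/m³.
(x−vt)²/(4Dt) = (-1.4939)²/(4 × 0.0222 × 10.7) = 2.349; exp(−2.349) = 0.09546.
C = 0.4827 × 0.09546 = 0.0461 kg/m³.

0.0461 kg/m³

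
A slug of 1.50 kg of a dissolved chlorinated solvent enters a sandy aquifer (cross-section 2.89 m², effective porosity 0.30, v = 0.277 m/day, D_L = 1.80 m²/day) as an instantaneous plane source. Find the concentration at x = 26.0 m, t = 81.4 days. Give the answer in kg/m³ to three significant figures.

For an instantaneous plane source, C(x,t) = M/(n_e·A·√(4πDt)) · exp(−(x−vt)²/(4Dt)), with n_e·A the pore (flow) area.
Plume center vt = 0.277 × 81.4 = 22.5478 m, so the well at 26.0 m is 3.4522 m downgradient of the peak.
√(4πDt) = 42.91 m, giving peak height M/(n_e·A·√(4πDt)) = 1.50/(0.30 × 2.89 × 42.91) = 0.04032 kg/m³.
(x−vt)²/(4Dt) = (3.4522)²/(4 × 1.80 × 81.4) = 0.02033; exp(−0.02033) = 0.9799.
C = 0.04032 × 0.9799 = 0.0395 kg/m³.

0.0395 kg/m³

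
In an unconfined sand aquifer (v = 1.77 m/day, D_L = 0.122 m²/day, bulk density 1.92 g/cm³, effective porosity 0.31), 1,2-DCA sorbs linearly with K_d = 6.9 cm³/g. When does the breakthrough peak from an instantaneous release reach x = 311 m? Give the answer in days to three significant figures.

Retardation factor R = 1 + ρ_b·K_d/n = 1 + 1.92 × 6.9/0.31 = 43.74.
Sorption retards both mechanisms: v_R = v/R = 0.04047 m/day, D_R = D/R = 0.002789 m²/day.
Peak time from v_R²t² + 2D_R t − x² = 0: t = (√(D_R² + v_R²x²) − D_R)/v_R².
√(D_R² + v_R²x²) = √(0.002789² + 0.04047² × 311²) = 12.59; v_R² = 0.001638.
t = (12.59 − 0.002789)/0.001638 = 7680 days.

7680 days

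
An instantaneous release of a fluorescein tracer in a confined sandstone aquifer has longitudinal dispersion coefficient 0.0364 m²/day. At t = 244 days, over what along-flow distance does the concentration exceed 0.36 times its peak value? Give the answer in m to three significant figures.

12.0 m

The plume is Gaussian with σ = √(2Dt) = √(2 × 0.0364 × 244) = 4.215 m.
C/C_peak = exp(−Δx²/(2σ²)) = 0.36 ⇒ Δx = σ·√(−2 ln 0.36) = 4.215 × 1.429 = 6.023 m.
Width = 2Δx = 12.0 m.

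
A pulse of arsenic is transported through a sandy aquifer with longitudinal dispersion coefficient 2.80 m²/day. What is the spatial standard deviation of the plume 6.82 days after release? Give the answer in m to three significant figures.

Dispersive spreading gives a Gaussian with σ² = 2Dt; advection only shifts the center.
σ = √(2 × 2.80 × 6.82) = 6.18 m.

6.18 m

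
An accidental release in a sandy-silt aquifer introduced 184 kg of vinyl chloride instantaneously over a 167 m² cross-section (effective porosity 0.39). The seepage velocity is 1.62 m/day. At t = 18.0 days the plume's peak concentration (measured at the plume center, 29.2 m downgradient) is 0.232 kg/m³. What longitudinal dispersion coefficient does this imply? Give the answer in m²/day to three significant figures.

0.656 m²/day

At the plume center C_max = M/(n_e·A·√(4πDt)), so D = M²/(4πt·(n_e·A·C_max)²).
n_e·A·C_max = 0.39 × 167 × 0.232 = 15.11 kg/m.
D = 184²/(4π × 18.0 × 15.11²) = 0.656 m²/day.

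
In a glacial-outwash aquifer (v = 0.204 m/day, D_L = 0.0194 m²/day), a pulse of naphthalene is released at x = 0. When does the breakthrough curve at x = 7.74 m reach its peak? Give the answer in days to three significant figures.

For the 1D instantaneous-source solution, setting ∂C/∂t = 0 at fixed x gives v²t² + 2Dt − x² = 0, so t = (√(D² + v²x²) − D)/v².
√(D² + v²x²) = √(0.0194² + 0.204² × 7.74²) = 1.579; v² = 0.041616.
t = (1.579 − 0.0194)/0.041616 = 37.5 days (vs. the pure-advection estimate x/v = 37.9 d).

37.5 days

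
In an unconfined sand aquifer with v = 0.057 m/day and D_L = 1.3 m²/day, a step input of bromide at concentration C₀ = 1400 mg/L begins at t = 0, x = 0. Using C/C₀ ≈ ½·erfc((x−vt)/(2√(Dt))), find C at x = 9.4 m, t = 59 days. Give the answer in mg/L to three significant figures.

For a continuous step input, C/C₀ ≈ ½·erfc((x−vt)/(2√(Dt))).
vt = 0.057 × 59 = 3.363 m and 2√(Dt) = 2√(1.3 × 59) = 17.52 m.
Argument (x−vt)/(2√(Dt)) = (9.4 − 3.363)/17.52 = 0.3446; ½·erfc(0.3446) = 0.3130.
C = 1400 × 0.3130 = 438 mg/L.

438 mg/L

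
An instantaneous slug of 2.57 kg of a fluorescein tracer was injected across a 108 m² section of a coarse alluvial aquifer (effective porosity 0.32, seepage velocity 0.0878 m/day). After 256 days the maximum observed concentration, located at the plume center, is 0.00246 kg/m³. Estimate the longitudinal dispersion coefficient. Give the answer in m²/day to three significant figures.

0.284 m²/day

At the plume center C_max = M/(n_e·A·√(4πDt)), so D = M²/(4πt·(n_e·A·C_max)²).
n_e·A·C_max = 0.32 × 108 × 0.00246 = 0.08502 kg/m.
D = 2.57²/(4π × 256 × 0.08502²) = 0.284 m²/day.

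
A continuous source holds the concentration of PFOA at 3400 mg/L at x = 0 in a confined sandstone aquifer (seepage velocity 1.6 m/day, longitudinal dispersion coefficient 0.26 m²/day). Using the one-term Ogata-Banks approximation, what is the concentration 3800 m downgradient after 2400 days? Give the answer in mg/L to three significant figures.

For a continuous step input, C/C₀ ≈ ½·erfc((x−vt)/(2√(Dt))).
vt = 1.6 × 2400 = 3840 m and 2√(Dt) = 2√(0.26 × 2400) = 49.96 m.
Argument (x−vt)/(2√(Dt)) = (3800 − 3840)/49.96 = -0.8006; ½·erfc(-0.8006) = 0.8712.
C = 3400 × 0.8712 = 2960 mg/L.

2960 mg/L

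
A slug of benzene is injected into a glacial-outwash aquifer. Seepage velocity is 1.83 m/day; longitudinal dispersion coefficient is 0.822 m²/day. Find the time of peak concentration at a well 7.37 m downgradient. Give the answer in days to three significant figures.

3.79 days

For the 1D instantaneous-source solution, setting ∂C/∂t = 0 at fixed x gives v²t² + 2Dt − x² = 0, so t = (√(D² + v²x²) − D)/v².
√(D² + v²x²) = √(0.822² + 1.83² × 7.37²) = 13.51; v² = 3.3489.
t = (13.51 − 0.822)/3.3489 = 3.79 days (vs. the pure-advection estimate x/v = 4.03 d).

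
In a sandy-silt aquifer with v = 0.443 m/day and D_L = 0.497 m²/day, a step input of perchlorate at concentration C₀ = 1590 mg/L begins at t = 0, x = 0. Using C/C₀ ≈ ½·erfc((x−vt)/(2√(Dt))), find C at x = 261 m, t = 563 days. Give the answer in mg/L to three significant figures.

496 mg/L

For a continuous step input, C/C₀ ≈ ½·erfc((x−vt)/(2√(Dt))).
vt = 0.443 × 563 = 249.409 m and 2√(Dt) = 2√(0.497 × 563) = 33.46 m.
Argument (x−vt)/(2√(Dt)) = (261 − 249.409)/33.46 = 0.3464; ½·erfc(0.3464) = 0.3121.
C = 1590 × 0.3121 = 496 mg/L.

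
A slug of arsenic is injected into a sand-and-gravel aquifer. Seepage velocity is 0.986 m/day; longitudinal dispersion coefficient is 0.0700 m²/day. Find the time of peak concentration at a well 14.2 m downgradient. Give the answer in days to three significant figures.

For the 1D instantaneous-source solution, setting ∂C/∂t = 0 at fixed x gives v²t² + 2Dt − x² = 0, so t = (√(D² + v²x²) − D)/v².
√(D² + v²x²) = √(0.0700² + 0.986² × 14.2²) = 14.00; v² = 0.972196.
t = (14.00 − 0.0700)/0.972196 = 14.3 days (vs. the pure-advection estimate x/v = 14.4 d).

14.3 days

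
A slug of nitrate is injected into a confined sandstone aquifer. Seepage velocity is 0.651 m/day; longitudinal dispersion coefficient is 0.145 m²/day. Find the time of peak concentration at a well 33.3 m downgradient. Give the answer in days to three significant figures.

For the 1D instantaneous-source solution, setting ∂C/∂t = 0 at fixed x gives v²t² + 2Dt − x² = 0, so t = (√(D² + v²x²) − D)/v².
√(D² + v²x²) = √(0.145² + 0.651² × 33.3²) = 21.68; v² = 0.423801.
t = (21.68 − 0.145)/0.423801 = 50.8 days (vs. the pure-advection estimate x/v = 51.2 d).

50.8 days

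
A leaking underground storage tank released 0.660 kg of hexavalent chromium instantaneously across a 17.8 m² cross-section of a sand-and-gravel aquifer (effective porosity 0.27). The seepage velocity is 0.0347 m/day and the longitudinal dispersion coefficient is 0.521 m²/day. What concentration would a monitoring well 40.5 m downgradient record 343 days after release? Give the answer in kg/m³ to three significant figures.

0.000923 kg/m³

For an instantaneous plane source, C(x,t) = M/(n_e·A·√(4πDt)) · exp(−(x−vt)²/(4Dt)), with n_e·A the pore (flow) area.
Plume center vt = 0.0347 × 343 = 11.9021 m, so the well at 40.5 m is 28.5979 m downgradient of the peak.
√(4πDt) = 47.39 m, giving peak height M/(n_e·A·√(4πDt)) = 0.660/(0.27 × 17.8 × 47.39) = 0.002898 kg/m³.
(x−vt)²/(4Dt) = (28.5979)²/(4 × 0.521 × 343) = 1.144; exp(−1.144) = 0.3185.
C = 0.002898 × 0.3185 = 0.000923 kg/m³.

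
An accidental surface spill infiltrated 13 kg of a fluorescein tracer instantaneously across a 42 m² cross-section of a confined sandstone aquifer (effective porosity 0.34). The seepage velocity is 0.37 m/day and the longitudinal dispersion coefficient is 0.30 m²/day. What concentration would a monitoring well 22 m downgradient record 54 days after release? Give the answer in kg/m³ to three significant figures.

0.0599 kg/m³

For an instantaneous plane source, C(x,t) = M/(n_e·A·√(4πDt)) · exp(−(x−vt)²/(4Dt)), with n_e·A the pore (flow) area.
Plume center vt = 0.37 × 54 = 19.98 m, so the well at 22 m is 2.02 m downgradient of the peak.
√(4πDt) = 14.27 m, giving peak height M/(n_e·A·√(4πDt)) = 13/(0.34 × 42 × 14.27) = 0.06380 kg/m³.
(x−vt)²/(4Dt) = (2.02)²/(4 × 0.30 × 54) = 0.06297; exp(−0.06297) = 0.9390.
C = 0.06380 × 0.9390 = 0.0599 kg/m³.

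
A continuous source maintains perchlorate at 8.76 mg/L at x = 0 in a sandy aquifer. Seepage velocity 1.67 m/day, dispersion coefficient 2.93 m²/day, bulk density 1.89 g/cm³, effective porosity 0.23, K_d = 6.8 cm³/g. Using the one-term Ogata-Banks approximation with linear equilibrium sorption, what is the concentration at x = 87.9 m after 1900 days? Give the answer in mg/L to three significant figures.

Retardation factor R = 1 + ρ_b·K_d/n = 1 + 1.89 × 6.8/0.23 = 56.88.
Sorption retards both mechanisms: v_R = v/R = 0.02936 m/day, D_R = D/R = 0.05151 m²/day.
v_R·t = 0.02936 × 1900 = 55.784 m; 2√(D_R t) = 19.79 m; argument = (87.9 − 55.784)/19.79 = 1.623.
C = C₀ × ½·erfc(1.623) = 8.76 × 0.01086 = 0.0951 mg/L.

0.0951 mg/L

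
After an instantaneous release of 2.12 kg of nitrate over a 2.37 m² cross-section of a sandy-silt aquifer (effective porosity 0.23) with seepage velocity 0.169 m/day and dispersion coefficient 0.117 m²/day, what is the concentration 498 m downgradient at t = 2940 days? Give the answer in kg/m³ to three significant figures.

0.0591 kg/m³

For an instantaneous plane source, C(x,t) = M/(n_e·A·√(4πDt)) · exp(−(x−vt)²/(4Dt)), with n_e·A the pore (flow) area.
Plume center vt = 0.169 × 2940 = 496.86 m, so the well at 498 m is 1.14 m downgradient of the peak.
√(4πDt) = 65.75 m, giving peak height M/(n_e·A·√(4πDt)) = 2.12/(0.23 × 2.37 × 65.75) = 0.05915 kg/m³.
(x−vt)²/(4Dt) = (1.14)²/(4 × 0.117 × 2940) = 0.0009445; exp(−0.0009445) = 0.9991.
C = 0.05915 × 0.9991 = 0.0591 kg/m³.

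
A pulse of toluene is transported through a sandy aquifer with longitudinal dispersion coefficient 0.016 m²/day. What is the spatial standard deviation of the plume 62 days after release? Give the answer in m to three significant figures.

1.41 m

Dispersive spreading gives a Gaussian with σ² = 2Dt; advection only shifts the center.
σ = √(2 × 0.016 × 62) = 1.41 m.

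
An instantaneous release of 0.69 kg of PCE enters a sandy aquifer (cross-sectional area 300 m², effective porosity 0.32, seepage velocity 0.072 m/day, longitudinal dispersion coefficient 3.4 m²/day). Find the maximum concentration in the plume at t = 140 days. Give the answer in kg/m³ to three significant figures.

9.29e-05 kg/m³

The peak of an instantaneous 1D plume sits at x = vt; there the Gaussian factor is 1 and C_max = M/(n_e·A·√(4πDt)), where n_e·A is the pore area the mass is dissolved in.
√(4πDt) = √(4π × 3.4 × 140) = 77.34 m, so C_max = 0.69/(0.32 × 300 × 77.34) = 9.29e-05 kg/m³.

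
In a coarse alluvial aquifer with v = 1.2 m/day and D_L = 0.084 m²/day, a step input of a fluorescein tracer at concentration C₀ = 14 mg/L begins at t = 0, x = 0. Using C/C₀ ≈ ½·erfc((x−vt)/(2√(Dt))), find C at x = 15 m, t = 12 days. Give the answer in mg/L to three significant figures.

4.71 mg/L

For a continuous step input, C/C₀ ≈ ½·erfc((x−vt)/(2√(Dt))).
vt = 1.2 × 12 = 14.4 m and 2√(Dt) = 2√(0.084 × 12) = 2.008 m.
Argument (x−vt)/(2√(Dt)) = (15 − 14.4)/2.008 = 0.2988; ½·erfc(0.2988) = 0.3363.
C = 14 × 0.3363 = 4.71 mg/L.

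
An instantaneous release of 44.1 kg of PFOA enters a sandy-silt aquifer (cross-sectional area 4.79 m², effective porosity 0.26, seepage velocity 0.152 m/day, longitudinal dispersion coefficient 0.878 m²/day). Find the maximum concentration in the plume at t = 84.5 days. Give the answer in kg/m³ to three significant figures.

The peak of an instantaneous 1D plume sits at x = vt; there the Gaussian factor is 1 and C_max = M/(n_e·A·√(4πDt)), where n_e·A is the pore area the mass is dissolved in.
√(4πDt) = √(4π × 0.878 × 84.5) = 30.53 m, so C_max = 44.1/(0.26 × 4.79 × 30.53) = 1.16 kg/m³.

1.16 kg/m³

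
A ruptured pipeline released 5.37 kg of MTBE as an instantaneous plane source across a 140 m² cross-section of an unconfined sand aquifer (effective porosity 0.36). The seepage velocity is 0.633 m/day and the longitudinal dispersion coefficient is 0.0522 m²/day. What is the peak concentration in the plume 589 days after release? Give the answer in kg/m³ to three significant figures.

The peak of an instantaneous 1D plume sits at x = vt; there the Gaussian factor is 1 and C_max = M/(n_e·A·√(4πDt)), where n_e·A is the pore area the mass is dissolved in.
√(4πDt) = √(4π × 0.0522 × 589) = 19.66 m, so C_max = 5.37/(0.36 × 140 × 19.66) = 0.00542 kg/m³.

0.00542 kg/m³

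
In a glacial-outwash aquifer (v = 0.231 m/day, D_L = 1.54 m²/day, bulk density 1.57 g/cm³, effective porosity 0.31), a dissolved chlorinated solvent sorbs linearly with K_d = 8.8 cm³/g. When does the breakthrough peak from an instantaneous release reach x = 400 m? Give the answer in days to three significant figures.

77600 days

Retardation factor R = 1 + ρ_b·K_d/n = 1 + 1.57 × 8.8/0.31 = 45.57.
Sorption retards both mechanisms: v_R = v/R = 0.005069 m/day, D_R = D/R = 0.03379 m²/day.
Peak time from v_R²t² + 2D_R t − x² = 0: t = (√(D_R² + v_R²x²) − D_R)/v_R².
√(D_R² + v_R²x²) = √(0.03379² + 0.005069² × 400²) = 2.028; v_R² = 2.569e-05.
t = (2.028 − 0.03379)/2.569e-05 = 77600 days.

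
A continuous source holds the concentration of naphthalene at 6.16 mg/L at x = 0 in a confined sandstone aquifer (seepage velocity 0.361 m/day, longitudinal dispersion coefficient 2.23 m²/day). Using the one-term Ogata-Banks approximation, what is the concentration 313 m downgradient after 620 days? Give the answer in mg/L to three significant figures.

0.277 mg/L

For a continuous step input, C/C₀ ≈ ½·erfc((x−vt)/(2√(Dt))).
vt = 0.361 × 620 = 223.82 m and 2√(Dt) = 2√(2.23 × 620) = 74.37 m.
Argument (x−vt)/(2√(Dt)) = (313 − 223.82)/74.37 = 1.199; ½·erfc(1.199) = 0.04498.
C = 6.16 × 0.04498 = 0.277 mg/L.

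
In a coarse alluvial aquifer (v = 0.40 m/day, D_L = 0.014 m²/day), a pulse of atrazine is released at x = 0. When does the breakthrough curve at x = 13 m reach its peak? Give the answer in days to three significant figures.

32.4 days

For the 1D instantaneous-source solution, setting ∂C/∂t = 0 at fixed x gives v²t² + 2Dt − x² = 0, so t = (√(D² + v²x²) − D)/v².
√(D² + v²x²) = √(0.014² + 0.40² × 13²) = 5.200; v² = 0.16.
t = (5.200 − 0.014)/0.16 = 32.4 days (vs. the pure-advection estimate x/v = 32.5 d).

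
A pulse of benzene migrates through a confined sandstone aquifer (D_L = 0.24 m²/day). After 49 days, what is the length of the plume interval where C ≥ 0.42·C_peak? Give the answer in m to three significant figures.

The plume is Gaussian with σ = √(2Dt) = √(2 × 0.24 × 49) = 4.850 m.
C/C_peak = exp(−Δx²/(2σ²)) = 0.42 ⇒ Δx = σ·√(−2 ln 0.42) = 4.850 × 1.317 = 6.387 m.
Width = 2Δx = 12.8 m.

12.8 m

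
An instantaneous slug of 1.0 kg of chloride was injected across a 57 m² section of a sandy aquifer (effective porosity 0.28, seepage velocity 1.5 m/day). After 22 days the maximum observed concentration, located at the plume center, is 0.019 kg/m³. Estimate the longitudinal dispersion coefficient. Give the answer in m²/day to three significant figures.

0.0393 m²/day

At the plume center C_max = M/(n_e·A·√(4πDt)), so D = M²/(4πt·(n_e·A·C_max)²).
n_e·A·C_max = 0.28 × 57 × 0.019 = 0.3032 kg/m.
D = 1.0²/(4π × 22 × 0.3032²) = 0.0393 m²/day.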